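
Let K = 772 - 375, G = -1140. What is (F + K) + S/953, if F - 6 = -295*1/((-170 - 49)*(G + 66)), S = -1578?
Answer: 89961544951/224151318 ≈ 401.34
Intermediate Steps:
K = 397
F = 1410941/235206 (F = 6 - 295*1/((-1140 + 66)*(-170 - 49)) = 6 - 295/((-1074*(-219))) = 6 - 295/235206 = 1410941/235206 ≈ 5.9987)
(F + K) + S/953 = (1410941/235206 + 397) - 1578/953 = 94787723/235206 - 1578*1/953 = 94787723/235206 - 1578/953 = 89961544951/224151318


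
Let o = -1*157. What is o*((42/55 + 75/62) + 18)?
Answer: -10693113/3410 ≈ -3135.8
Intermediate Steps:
o = -157
o*((42/55 + 75/62) + 18) = -157*((42/55 + 75/62) + 18) = -157*(6729/3410 + 18) = -157*68109/3410 = -10693113/3410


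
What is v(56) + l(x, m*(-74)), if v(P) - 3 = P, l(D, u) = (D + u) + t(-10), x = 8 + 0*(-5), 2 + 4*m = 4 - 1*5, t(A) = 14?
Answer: 273/2 ≈ 136.50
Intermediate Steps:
m = -¾ (m = -½ + (4 - 1*5)/4 = -½ + (4 - 5)/4 = -½ + (¼)*(-1) = -½ - ¼ = -¾ ≈ -0.75000)
x = 8 (x = 8 + 0 = 8)
l(D, u) = 14 + D + u (l(D, u) = (D + u) + 14 = 14 + D + u)
v(P) = 3 + P
v(56) + l(x, m*(-74)) = (3 + 56) + (14 + 8 - ¾*(-74)) = 59 + (14 + 8 + 111/2) = 59 + 155/2 = 273/2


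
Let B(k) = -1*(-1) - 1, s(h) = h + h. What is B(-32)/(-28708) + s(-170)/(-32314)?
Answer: 170/16157 ≈ 0.010522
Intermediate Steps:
s(h) = 2*h
B(k) = 0 (B(k) = 1 - 1 = 0)
B(-32)/(-28708) + s(-170)/(-32314) = 0/(-28708) + (2*(-170))/(-32314) = 0*(-1/28708) - 340*(-1/32314) = 0 + 170/16157 = 170/16157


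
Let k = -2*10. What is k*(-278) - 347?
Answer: 5213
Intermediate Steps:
k = -20
k*(-278) - 347 = -20*(-278) - 347 = 5560 - 347 = 5213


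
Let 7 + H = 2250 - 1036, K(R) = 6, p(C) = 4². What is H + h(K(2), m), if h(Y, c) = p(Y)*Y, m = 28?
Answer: 1303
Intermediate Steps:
p(C) = 16
h(Y, c) = 16*Y
H = 1207 (H = -7 + (2250 - 1036) = -7 + 1214 = 1207)
H + h(K(2), m) = 1207 + 16*6 = 1207 + 96 = 1303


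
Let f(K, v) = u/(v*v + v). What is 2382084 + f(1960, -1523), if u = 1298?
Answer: 2760842502901/1159003 ≈ 2.3821e+6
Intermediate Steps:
f(K, v) = 1298/(v + v**2) (f(K, v) = 1298/(v*v + v) = 1298/(v**2 + v) = 1298/(v + v**2))
2382084 + f(1960, -1523) = 2382084 + 1298/(-1523*(1 - 1523)) = 2382084 + 1298*(-1/1523)/(-1522) = 2382084 + 1298*(-1/1523)*(-1/1522) = 2382084 + 649/1159003 = 2760842502901/1159003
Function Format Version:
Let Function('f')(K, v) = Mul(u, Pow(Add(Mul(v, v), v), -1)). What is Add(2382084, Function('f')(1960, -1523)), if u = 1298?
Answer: Rational(2760842502901, 1159003) ≈ 2.3821e+6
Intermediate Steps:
Function('f')(K, v) = Mul(1298, Pow(Add(v, Pow(v, 2)), -1)) (Function('f')(K, v) = Mul(1298, Pow(Add(Mul(v, v), v), -1)) = Mul(1298, Pow(Add(Pow(v, 2), v), -1)) = Mul(1298, Pow(Add(v, Pow(v, 2)), -1)))
Add(2382084, Function('f')(1960, -1523)) = Add(2382084, Mul(1298, Pow(-1523, -1), Pow(Add(1, -1523), -1))) = Add(2382084, Mul(1298, Rational(-1, 1523), Pow(-1522, -1))) = Add(2382084, Mul(1298, Rational(-1, 1523), Rational(-1, 1522))) = Add(2382084, Rational(649, 1159003)) = Rational(2760842502901, 1159003)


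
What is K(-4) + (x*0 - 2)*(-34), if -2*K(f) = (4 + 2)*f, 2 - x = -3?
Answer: 80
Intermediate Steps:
x = 5 (x = 2 - 1*(-3) = 2 + 3 = 5)
K(f) = -3*f (K(f) = -(4 + 2)*f/2 = -3*f)
K(-4) + (x*0 - 2)*(-34) = -3*(-4) + (5*0 - 2)*(-34) = 12 + (0 - 2)*(-34) = 12 - 2*(-34) = 12 + 68 = 80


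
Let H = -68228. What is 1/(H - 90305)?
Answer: -1/158533 ≈ -6.3078e-6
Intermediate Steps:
1/(H - 90305) = 1/(-68228 - 90305) = 1/(-158533) = -1/158533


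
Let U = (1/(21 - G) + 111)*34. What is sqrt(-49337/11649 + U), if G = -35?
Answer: 5*sqrt(4011229741827)/163086 ≈ 61.403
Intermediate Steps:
U = 105689/28 (U = (1/(21 - 1*(-35)) + 111)*34 = (1/(21 + 35) + 111)*34 = (1/56 + 111)*34 = (6217/56)*34 = 105689/28 ≈ 3774.6)
sqrt(-49337/11649 + U) = sqrt(-49337/11649 + 105689/28) = sqrt(1229789725/326172) = 5*sqrt(4011229741827)/163086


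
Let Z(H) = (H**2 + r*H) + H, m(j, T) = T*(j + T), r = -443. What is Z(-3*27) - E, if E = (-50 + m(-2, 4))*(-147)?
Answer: 36189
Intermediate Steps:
m(j, T) = T*(T + j)
Z(H) = H**2 - 442*H (Z(H) = (H**2 - 443*H) + H = H**2 - 442*H)
E = 6174 (E = (-50 + 4*(4 - 2))*(-147) = (-50 + 4*2)*(-147) = (-50 + 8)*(-147) = -42*(-147) = 6174)
Z(-3*27) - E = (-3*27)*(-442 - 3*27) - 1*6174 = -81*(-442 - 81) - 6174 = -81*(-523) - 6174 = 42363 - 6174 = 36189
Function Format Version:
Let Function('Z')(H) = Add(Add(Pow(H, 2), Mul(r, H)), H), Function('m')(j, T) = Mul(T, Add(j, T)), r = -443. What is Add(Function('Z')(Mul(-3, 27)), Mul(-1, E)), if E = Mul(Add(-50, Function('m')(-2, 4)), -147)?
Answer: 36189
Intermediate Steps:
Function('m')(j, T) = Mul(T, Add(T, j))
Function('Z')(H) = Add(Pow(H, 2), Mul(-442, H)) (Function('Z')(H) = Add(Add(Pow(H, 2), Mul(-443, H)), H) = Add(Pow(H, 2), Mul(-442, H)))
E = 6174 (E = Mul(Add(-50, Mul(4, Add(4, -2))), -147) = Mul(Add(-50, Mul(4, 2)), -147) = Mul(Add(-50, 8), -147) = Mul(-42, -147) = 6174)
Add(Function('Z')(Mul(-3, 27)), Mul(-1, E)) = Add(Mul(Mul(-3, 27), Add(-442, Mul(-3, 27))), Mul(-1, 6174)) = Add(Mul(-81, Add(-442, -81)), -6174) = Add(Mul(-81, -523), -6174) = Add(42363, -6174) = 36189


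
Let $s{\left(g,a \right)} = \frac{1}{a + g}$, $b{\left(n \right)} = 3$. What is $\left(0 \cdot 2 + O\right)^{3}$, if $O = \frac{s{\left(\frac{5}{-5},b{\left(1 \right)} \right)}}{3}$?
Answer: $\frac{1}{216} \approx 0.0046296$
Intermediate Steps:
$O = \frac{1}{6}$ ($O = \frac{1}{\left(3 + \frac{5}{-5}\right) 3} = \frac{1}{3 + 5 \left(- \frac{1}{5}\right)} \frac{1}{3} = \frac{1}{3 - 1} \cdot \frac{1}{3} = \frac{1}{2} \cdot \frac{1}{3} = \frac{1}{6} \approx 0.16667$)
$\left(0 \cdot 2 + O\right)^{3} = \left(0 \cdot 2 + \frac{1}{6}\right)^{3} = \left(0 + \frac{1}{6}\right)^{3} = \left(\frac{1}{6}\right)^{3} = \frac{1}{216}$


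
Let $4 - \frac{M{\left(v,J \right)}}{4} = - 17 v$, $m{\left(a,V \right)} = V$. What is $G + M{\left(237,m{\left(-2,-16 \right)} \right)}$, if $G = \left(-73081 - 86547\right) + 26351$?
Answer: $-117145$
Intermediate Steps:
$M{\left(v,J \right)} = 16 + 68 v$ ($M{\left(v,J \right)} = 16 - 4 \left(- 17 v\right) = 16 + 68 v$)
$G = -133277$ ($G = -159628 + 26351 = -133277$)
$G + M{\left(237,m{\left(-2,-16 \right)} \right)} = -133277 + \left(16 + 68 \cdot 237\right) = -133277 + \left(16 + 16116\right) = -133277 + 16132 = -117145$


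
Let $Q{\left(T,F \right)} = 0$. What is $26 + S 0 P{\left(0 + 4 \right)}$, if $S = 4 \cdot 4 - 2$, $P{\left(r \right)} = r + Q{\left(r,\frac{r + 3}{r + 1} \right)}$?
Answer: $26$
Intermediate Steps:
$P{\left(r \right)} = r$ ($P{\left(r \right)} = r + 0 = r$)
$S = 14$ ($S = 16 - 2 = 14$)
$26 + S 0 P{\left(0 + 4 \right)} = 26 + 14 \cdot 0 \left(0 + 4\right) = 26 + 14 \cdot 0 \cdot 4 = 26 + 14 \cdot 0 = 26 + 0 = 26$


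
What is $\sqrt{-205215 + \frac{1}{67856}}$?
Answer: $\frac{i \sqrt{59056217794399}}{16964} \approx 453.01 i$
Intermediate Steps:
$\sqrt{-205215 + \frac{1}{67856}} = \sqrt{- \frac{13925069039}{67856}} = \frac{i \sqrt{59056217794399}}{16964}$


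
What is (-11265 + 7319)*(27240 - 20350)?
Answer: -27187940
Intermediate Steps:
(-11265 + 7319)*(27240 - 20350) = -3946*6890 = -27187940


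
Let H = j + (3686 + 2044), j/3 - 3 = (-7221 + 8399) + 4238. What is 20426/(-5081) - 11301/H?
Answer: -168842281/37238649 ≈ -4.5341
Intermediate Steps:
j = 16257 (j = 9 + 3*((-7221 + 8399) + 4238) = 9 + 3*(1178 + 4238) = 9 + 3*5416 = 9 + 16248 = 16257)
H = 21987 (H = 16257 + (3686 + 2044) = 16257 + 5730 = 21987)
20426/(-5081) - 11301/H = 20426/(-5081) - 11301/21987 = 20426*(-1/5081) - 11301*1/21987 = -20426/5081 - 3767/7329 = -168842281/37238649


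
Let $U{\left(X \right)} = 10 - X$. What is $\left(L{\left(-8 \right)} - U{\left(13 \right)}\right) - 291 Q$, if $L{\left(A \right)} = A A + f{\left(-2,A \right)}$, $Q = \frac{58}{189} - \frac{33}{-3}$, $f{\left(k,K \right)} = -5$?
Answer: $- \frac{203383}{63} \approx -3228.3$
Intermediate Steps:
$Q = \frac{2137}{189}$ ($Q = 58 \cdot \frac{1}{189} - -11 = \frac{58}{189} + 11 = \frac{2137}{189} \approx 11.307$)
$L{\left(A \right)} = -5 + A^{2}$ ($L{\left(A \right)} = A A - 5 = A^{2} - 5 = -5 + A^{2}$)
$\left(L{\left(-8 \right)} - U{\left(13 \right)}\right) - 291 Q = \left(\left(-5 + \left(-8\right)^{2}\right) - \left(10 - 13\right)\right) - \frac{207289}{63} = \left(\left(-5 + 64\right) - \left(10 - 13\right)\right) - \frac{207289}{63} = \left(59 - -3\right) - \frac{207289}{63} = \left(59 + 3\right) - \frac{207289}{63} = 62 - \frac{207289}{63} = - \frac{203383}{63}$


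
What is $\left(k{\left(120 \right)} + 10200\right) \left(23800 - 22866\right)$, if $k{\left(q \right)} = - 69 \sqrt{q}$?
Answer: $9526800 - 128892 \sqrt{30} \approx 8.8208 \cdot 10^{6}$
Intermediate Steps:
$\left(k{\left(120 \right)} + 10200\right) \left(23800 - 22866\right) = \left(- 69 \sqrt{120} + 10200\right) \left(23800 - 22866\right) = \left(- 69 \cdot 2 \sqrt{30} + 10200\right) 934 = \left(- 138 \sqrt{30} + 10200\right) 934 = \left(10200 - 138 \sqrt{30}\right) 934 = 9526800 - 128892 \sqrt{30}$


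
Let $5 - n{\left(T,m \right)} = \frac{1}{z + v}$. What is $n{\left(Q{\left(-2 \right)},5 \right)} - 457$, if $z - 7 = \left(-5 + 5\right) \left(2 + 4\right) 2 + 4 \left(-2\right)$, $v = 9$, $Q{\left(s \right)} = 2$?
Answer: $- \frac{3617}{8} \approx -452.13$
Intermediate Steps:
$z = -1$ ($z = 7 + \left(\left(-5 + 5\right) \left(2 + 4\right) 2 + 4 \left(-2\right)\right) = 7 - \left(8 - 0 \cdot 6 \cdot 2\right) = 7 + \left(0 \cdot 2 - 8\right) = 7 + \left(0 - 8\right) = 7 - 8 = -1$)
$n{\left(T,m \right)} = \frac{39}{8}$ ($n{\left(T,m \right)} = 5 - \frac{1}{-1 + 9} = 5 - \frac{1}{8} = \frac{39}{8}$)
$n{\left(Q{\left(-2 \right)},5 \right)} - 457 = \frac{39}{8} - 457 = - \frac{3617}{8}$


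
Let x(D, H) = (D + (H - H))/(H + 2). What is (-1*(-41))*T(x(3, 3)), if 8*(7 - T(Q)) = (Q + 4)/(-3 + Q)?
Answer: 28495/96 ≈ 296.82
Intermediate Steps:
x(D, H) = D/(2 + H) (x(D, H) = (D + 0)/(2 + H) = D/(2 + H))
T(Q) = 7 - (4 + Q)/(8*(-3 + Q)) (T(Q) = 7 - (Q + 4)/(8*(-3 + Q)) = 7 - (4 + Q)/(8*(-3 + Q)))
(-1*(-41))*T(x(3, 3)) = (-1*(-41))*((-172 + 55*(3/(2 + 3)))/(8*(-3 + 3/(2 + 3)))) = 41*((-172 + 55*(3/5))/(8*(-3 + 3/5))) = 41*((-172 + 55*(3*(⅕)))/(8*(-3 + 3*(⅕)))) = 41*((-172 + 55*(⅗))/(8*(-3 + ⅗))) = 41*((-172 + 33)/(8*(-12/5))) = 41*((⅛)*(-5/12)*(-139)) = 41*(695/96) = 28495/96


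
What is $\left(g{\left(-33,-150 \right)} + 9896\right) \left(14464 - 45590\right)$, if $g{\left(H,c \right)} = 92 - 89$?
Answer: $-308116274$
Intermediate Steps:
$g{\left(H,c \right)} = 3$
$\left(g{\left(-33,-150 \right)} + 9896\right) \left(14464 - 45590\right) = \left(3 + 9896\right) \left(14464 - 45590\right) = 9899 \left(-31126\right) = -308116274$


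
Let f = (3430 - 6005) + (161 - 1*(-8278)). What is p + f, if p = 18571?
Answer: 24435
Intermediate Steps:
f = 5864 (f = -2575 + (161 + 8278) = -2575 + 8439 = 5864)
p + f = 18571 + 5864 = 24435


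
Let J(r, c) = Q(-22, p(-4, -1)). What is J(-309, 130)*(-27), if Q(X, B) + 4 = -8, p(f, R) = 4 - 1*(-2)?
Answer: 324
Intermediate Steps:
p(f, R) = 6 (p(f, R) = 4 + 2 = 6)
Q(X, B) = -12 (Q(X, B) = -4 - 8 = -12)
J(r, c) = -12
J(-309, 130)*(-27) = -12*(-27) = 324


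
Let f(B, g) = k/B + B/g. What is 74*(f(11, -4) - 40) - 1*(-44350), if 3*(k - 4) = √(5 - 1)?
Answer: 2720381/66 ≈ 41218.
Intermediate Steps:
k = 14/3 (k = 4 + √(5 - 1)/3 = 4 + √4/3 = 4 + (⅓)*2 = 4 + ⅔ = 14/3 ≈ 4.6667)
f(B, g) = 14/(3*B) + B/g
74*(f(11, -4) - 40) - 1*(-44350) = 74*(((14/3)/11 + 11/(-4)) - 40) - 1*(-44350) = 74*(((14/3)*(1/11) + 11*(-¼)) - 40) + 44350 = 74*((14/33 - 11/4) - 40) + 44350 = 74*(-307/132 - 40) + 44350 = 74*(-5587/132) + 44350 = -206719/66 + 44350 = 2720381/66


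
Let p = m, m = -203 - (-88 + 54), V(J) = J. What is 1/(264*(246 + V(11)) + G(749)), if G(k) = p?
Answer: 1/67679 ≈ 1.4776e-5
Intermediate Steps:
m = -169 (m = -203 - 1*(-34) = -203 + 34 = -169)
p = -169
G(k) = -169
1/(264*(246 + V(11)) + G(749)) = 1/(264*(246 + 11) - 169) = 1/(264*257 - 169) = 1/(67848 - 169) = 1/67679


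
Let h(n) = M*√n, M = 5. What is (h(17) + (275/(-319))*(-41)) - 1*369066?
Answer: -10701889/29 + 5*√17 ≈ -3.6901e+5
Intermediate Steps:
h(n) = 5*√n
(h(17) + (275/(-319))*(-41)) - 1*369066 = (5*√17 + (275/(-319))*(-41)) - 1*369066 = (5*√17 + (275*(-1/319))*(-41)) - 369066 = (5*√17 - 25/29*(-41)) - 369066 = (5*√17 + 1025/29) - 369066 = (1025/29 + 5*√17) - 369066 = -10701889/29 + 5*√17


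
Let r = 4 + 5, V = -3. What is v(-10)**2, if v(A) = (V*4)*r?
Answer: 11664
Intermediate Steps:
r = 9
v(A) = -108 (v(A) = -3*4*9 = -12*9 = -108)
v(-10)**2 = (-108)**2 = 11664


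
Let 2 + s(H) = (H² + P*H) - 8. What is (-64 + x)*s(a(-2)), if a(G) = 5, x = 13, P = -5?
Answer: 510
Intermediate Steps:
s(H) = -10 + H² - 5*H (s(H) = -2 + ((H² - 5*H) - 8) = -2 + (-8 + H² - 5*H) = -10 + H² - 5*H)
(-64 + x)*s(a(-2)) = (-64 + 13)*(-10 + 5² - 5*5) = -51*(-10 + 25 - 25) = -51*(-10) = 510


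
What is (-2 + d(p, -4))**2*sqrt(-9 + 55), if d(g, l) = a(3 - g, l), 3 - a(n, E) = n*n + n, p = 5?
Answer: sqrt(46) ≈ 6.7823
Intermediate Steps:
a(n, E) = 3 - n - n**2 (a(n, E) = 3 - (n*n + n) = 3 - (n**2 + n) = 3 - (n + n**2) = 3 + (-n - n**2) = 3 - n - n**2)
d(g, l) = g - (3 - g)**2 (d(g, l) = 3 - (3 - g) - (3 - g)**2 = 3 + (-3 + g) - (3 - g)**2 = g - (3 - g)**2)
(-2 + d(p, -4))**2*sqrt(-9 + 55) = (-2 + (5 - (-3 + 5)**2))**2*sqrt(-9 + 55) = (-2 + (5 - 1*2**2))**2*sqrt(46) = (-2 + (5 - 1*4))**2*sqrt(46) = (-2 + (5 - 4))**2*sqrt(46) = (-2 + 1)**2*sqrt(46) = (-1)**2*sqrt(46) = 1*sqrt(46) = sqrt(46)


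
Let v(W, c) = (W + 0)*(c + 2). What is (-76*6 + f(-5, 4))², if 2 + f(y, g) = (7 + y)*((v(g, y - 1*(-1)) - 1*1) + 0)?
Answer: 226576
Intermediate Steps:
v(W, c) = W*(2 + c)
f(y, g) = -2 + (-1 + g*(3 + y))*(7 + y) (f(y, g) = -2 + (7 + y)*((g*(2 + (y - 1*(-1))) - 1*1) + 0) = -2 + (7 + y)*((g*(2 + (y + 1)) - 1) + 0) = -2 + (7 + y)*((g*(2 + (1 + y)) - 1) + 0) = -2 + (7 + y)*((g*(3 + y) - 1) + 0) = -2 + (7 + y)*((-1 + g*(3 + y)) + 0) = -2 + (7 + y)*(-1 + g*(3 + y)) = -2 + (-1 + g*(3 + y))*(7 + y))
(-76*6 + f(-5, 4))² = (-76*6 + (-9 - 1*(-5) + 7*4*(3 - 5) + 4*(-5)*(3 - 5)))² = (-456 + (-9 + 5 + 7*4*(-2) + 4*(-5)*(-2)))² = (-456 + (-9 + 5 - 56 + 40))² = (-456 - 20)² = (-476)² = 226576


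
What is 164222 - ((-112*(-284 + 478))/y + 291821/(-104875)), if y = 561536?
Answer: 302230575008033/1840346500 ≈ 1.6422e+5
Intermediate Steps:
164222 - ((-112*(-284 + 478))/y + 291821/(-104875)) = 164222 - (-112*(-284 + 478)/561536 + 291821/(-104875)) = 164222 - (-112*194*(1/561536) + 291821*(-1/104875)) = 164222 - (-21728*1/561536 - 291821/104875) = 164222 - (-679/17548 - 291821/104875) = 164222 - 1*(-5192085033/1840346500) = 164222 + 5192085033/1840346500 = 302230575008033/1840346500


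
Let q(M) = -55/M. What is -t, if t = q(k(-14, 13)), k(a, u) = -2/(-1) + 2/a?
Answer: 385/13 ≈ 29.615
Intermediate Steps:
k(a, u) = 2 + 2/a (k(a, u) = -2*(-1) + 2/a = 2 + 2/a)
t = -385/13 (t = -55/(2 + 2/(-14)) = -55/(2 + 2*(-1/14)) = -55/(2 - ⅐) = -55/13/7 = -55*7/13 = -385/13 ≈ -29.615)
-t = -1*(-385/13) = 385/13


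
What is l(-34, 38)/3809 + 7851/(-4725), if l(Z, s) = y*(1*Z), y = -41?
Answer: -7772603/5999175 ≈ -1.2956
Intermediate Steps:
l(Z, s) = -41*Z
l(-34, 38)/3809 + 7851/(-4725) = -41*(-34)/3809 + 7851/(-4725) = 1394*(1/3809) + 7851*(-1/4725) = 1394/3809 - 2617/1575 = -7772603/5999175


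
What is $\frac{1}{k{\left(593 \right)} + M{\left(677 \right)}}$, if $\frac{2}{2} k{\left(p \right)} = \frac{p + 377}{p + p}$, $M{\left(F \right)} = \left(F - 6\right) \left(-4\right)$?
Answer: $- \frac{593}{1591127} \approx -0.00037269$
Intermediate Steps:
$M{\left(F \right)} = 24 - 4 F$ ($M{\left(F \right)} = \left(-6 + F\right) \left(-4\right) = 24 - 4 F$)
$k{\left(p \right)} = \frac{377 + p}{2 p}$ ($k{\left(p \right)} = \frac{p + 377}{p + p} = \frac{377 + p}{2 p}$)
$\frac{1}{k{\left(593 \right)} + M{\left(677 \right)}} = \frac{1}{\frac{377 + 593}{2 \cdot 593} + \left(24 - 2708\right)} = \frac{1}{\frac{1}{2} \cdot \frac{1}{593} \cdot 970 + \left(24 - 2708\right)} = \frac{1}{\frac{485}{593} - 2684} = \frac{1}{- \frac{1591127}{593}} = - \frac{593}{1591127}$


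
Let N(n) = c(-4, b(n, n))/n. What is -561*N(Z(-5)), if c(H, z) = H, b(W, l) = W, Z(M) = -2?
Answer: -1122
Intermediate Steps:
N(n) = -4/n
-561*N(Z(-5)) = -(-2244)/(-2) = -(-2244)*(-1)/2 = -561*2 = -1122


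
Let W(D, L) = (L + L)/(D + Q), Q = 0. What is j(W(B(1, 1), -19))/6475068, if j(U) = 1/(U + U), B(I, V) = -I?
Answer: 1/492105168 ≈ 2.0321e-9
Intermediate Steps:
W(D, L) = 2*L/D (W(D, L) = (L + L)/(D + 0) = (2*L)/D = 2*L/D)
j(U) = 1/(2*U)
j(W(B(1, 1), -19))/6475068 = (1/(2*((2*(-19)/(-1*1)))))/6475068 = (1/(2*((2*(-19)/(-1)))))*(1/6475068) = (1/(2*((2*(-19)*(-1)))))*(1/6475068) = ((½)/38)*(1/6475068) = ((½)*(1/38))*(1/6475068) = (1/76)*(1/6475068) = 1/492105168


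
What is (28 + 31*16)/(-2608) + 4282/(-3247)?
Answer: -3217221/2117044 ≈ -1.5197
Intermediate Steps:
(28 + 31*16)/(-2608) + 4282/(-3247) = (28 + 496)*(-1/2608) + 4282*(-1/3247) = 524*(-1/2608) - 4282/3247 = -131/652 - 4282/3247 = -3217221/2117044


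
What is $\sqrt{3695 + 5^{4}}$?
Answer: $12 \sqrt{30} \approx 65.727$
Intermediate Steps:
$\sqrt{3695 + 5^{4}} = \sqrt{3695 + 625} = \sqrt{4320} = 12 \sqrt{30}$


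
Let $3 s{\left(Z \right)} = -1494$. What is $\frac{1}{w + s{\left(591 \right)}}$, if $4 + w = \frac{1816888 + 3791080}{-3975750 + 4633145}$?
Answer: $- \frac{657395}{324404322} \approx -0.0020265$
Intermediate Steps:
$s{\left(Z \right)} = -498$ ($s{\left(Z \right)} = \frac{1}{3} \left(-1494\right) = -498$)
$w = \frac{2978388}{657395}$ ($w = -4 + \frac{1816888 + 3791080}{-3975750 + 4633145} = -4 + \frac{5607968}{657395} = \frac{2978388}{657395} \approx 4.5306$)
$\frac{1}{w + s{\left(591 \right)}} = \frac{1}{\frac{2978388}{657395} - 498} = \frac{1}{- \frac{324404322}{657395}} = - \frac{657395}{324404322}$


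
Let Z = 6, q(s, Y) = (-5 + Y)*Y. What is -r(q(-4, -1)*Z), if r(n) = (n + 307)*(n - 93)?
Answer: 19551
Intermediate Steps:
q(s, Y) = Y*(-5 + Y)
r(n) = (-93 + n)*(307 + n) (r(n) = (307 + n)*(-93 + n) = (-93 + n)*(307 + n))
-r(q(-4, -1)*Z) = -(-28551 + (-(-5 - 1)*6)² + 214*(-(-5 - 1)*6)) = -(-28551 + (-1*(-6)*6)² + 214*(-1*(-6)*6)) = -(-28551 + (6*6)² + 214*(6*6)) = -(-28551 + 36² + 214*36) = -(-28551 + 1296 + 7704) = -1*(-19551) = 19551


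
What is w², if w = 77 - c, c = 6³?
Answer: 19321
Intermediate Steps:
c = 216
w = -139 (w = 77 - 1*216 = 77 - 216 = -139)
w² = (-139)² = 19321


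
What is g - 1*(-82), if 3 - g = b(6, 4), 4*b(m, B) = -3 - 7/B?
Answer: 1379/16 ≈ 86.188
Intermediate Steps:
b(m, B) = -3/4 - 7/(4*B) (b(m, B) = (-3 - 7/B)/4 = -3/4 - 7/(4*B))
g = 67/16 (g = 3 - (-7 - 3*4)/(4*4) = 3 - (-7 - 12)/(4*4) = 3 - (-19)/(4*4) = 3 - 1*(-19/16) = 3 + 19/16 = 67/16 ≈ 4.1875)
g - 1*(-82) = 67/16 - 1*(-82) = 67/16 + 82 = 1379/16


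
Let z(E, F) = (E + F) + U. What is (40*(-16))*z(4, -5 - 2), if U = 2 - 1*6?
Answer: 4480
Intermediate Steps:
U = -4 (U = 2 - 6 = -4)
z(E, F) = -4 + E + F (z(E, F) = (E + F) - 4 = -4 + E + F)
(40*(-16))*z(4, -5 - 2) = (40*(-16))*(-4 + 4 + (-5 - 2)) = -640*(-4 + 4 - 7) = -640*(-7) = 4480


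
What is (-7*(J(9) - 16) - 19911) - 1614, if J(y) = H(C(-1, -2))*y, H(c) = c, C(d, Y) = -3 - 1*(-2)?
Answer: -21350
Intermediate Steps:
C(d, Y) = -1 (C(d, Y) = -3 + 2 = -1)
J(y) = -y
(-7*(J(9) - 16) - 19911) - 1614 = (-7*(-1*9 - 16) - 19911) - 1614 = (-7*(-9 - 16) - 19911) - 1614 = (-7*(-25) - 19911) - 1614 = (175 - 19911) - 1614 = -19736 - 1614 = -21350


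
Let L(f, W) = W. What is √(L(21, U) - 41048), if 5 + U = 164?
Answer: I*√40889 ≈ 202.21*I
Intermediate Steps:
U = 159 (U = -5 + 164 = 159)
√(L(21, U) - 41048) = √(159 - 41048) = √(-40889) = I*√40889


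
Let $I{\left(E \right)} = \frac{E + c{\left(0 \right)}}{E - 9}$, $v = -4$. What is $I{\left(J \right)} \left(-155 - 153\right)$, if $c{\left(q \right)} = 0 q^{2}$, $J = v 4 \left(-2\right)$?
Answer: $- \frac{9856}{23} \approx -428.52$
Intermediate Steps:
$J = 32$ ($J = \left(-4\right) 4 \left(-2\right) = \left(-16\right) \left(-2\right) = 32$)
$c{\left(q \right)} = 0$
$I{\left(E \right)} = \frac{E}{-9 + E}$ ($I{\left(E \right)} = \frac{E + 0}{E - 9} = \frac{E}{-9 + E}$)
$I{\left(J \right)} \left(-155 - 153\right) = \frac{32}{-9 + 32} \left(-155 - 153\right) = \frac{32}{23} \left(-308\right) = - \frac{9856}{23}$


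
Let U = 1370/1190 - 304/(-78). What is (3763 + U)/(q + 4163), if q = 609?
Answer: 8743757/11073426 ≈ 0.78962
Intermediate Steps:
U = 23431/4641 (U = 1370*(1/1190) - 304*(-1/78) = 137/119 + 152/39 = 23431/4641 ≈ 5.0487)
(3763 + U)/(q + 4163) = (3763 + 23431/4641)/(609 + 4163) = (17487514/4641)/4772 = (17487514/4641)*(1/4772) = 8743757/11073426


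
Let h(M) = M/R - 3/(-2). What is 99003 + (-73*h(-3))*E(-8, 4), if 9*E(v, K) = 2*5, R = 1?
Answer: 297374/3 ≈ 99125.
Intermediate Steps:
h(M) = 3/2 + M (h(M) = M/1 - 3/(-2) = M*1 - 3*(-½) = M + 3/2 = 3/2 + M)
E(v, K) = 10/9 (E(v, K) = (2*5)/9 = (⅑)*10 = 10/9)
99003 + (-73*h(-3))*E(-8, 4) = 99003 - 73*(3/2 - 3)*(10/9) = 99003 - 73*(-3/2)*(10/9) = 99003 + (219/2)*(10/9) = 99003 + 365/3 = 297374/3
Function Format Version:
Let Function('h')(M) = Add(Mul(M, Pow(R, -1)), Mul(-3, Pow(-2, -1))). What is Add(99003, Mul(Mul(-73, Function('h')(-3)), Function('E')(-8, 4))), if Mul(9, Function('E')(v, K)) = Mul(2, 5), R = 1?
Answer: Rational(297374, 3) ≈ 99125.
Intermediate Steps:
Function('h')(M) = Add(Rational(3, 2), M) (Function('h')(M) = Add(Mul(M, Pow(1, -1)), Mul(-3, Pow(-2, -1))) = Add(Mul(M, 1), Mul(-3, Rational(-1, 2))) = Add(M, Rational(3, 2)) = Add(Rational(3, 2), M))
Function('E')(v, K) = Rational(10, 9) (Function('E')(v, K) = Mul(Rational(1, 9), Mul(2, 5)) = Mul(Rational(1, 9), 10) = Rational(10, 9))
Add(99003, Mul(Mul(-73, Function('h')(-3)), Function('E')(-8, 4))) = Add(99003, Mul(Mul(-73, Add(Rational(3, 2), -3)), Rational(10, 9))) = Add(99003, Mul(Mul(-73, Rational(-3, 2)), Rational(10, 9))) = Add(99003, Mul(Rational(219, 2), Rational(10, 9))) = Add(99003, Rational(365, 3)) = Rational(297374, 3)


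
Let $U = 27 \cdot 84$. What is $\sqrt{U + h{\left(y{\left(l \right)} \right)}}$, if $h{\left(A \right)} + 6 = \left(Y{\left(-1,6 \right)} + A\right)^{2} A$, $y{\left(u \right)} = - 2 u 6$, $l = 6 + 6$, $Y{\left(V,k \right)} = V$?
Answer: $i \sqrt{3025338} \approx 1739.3 i$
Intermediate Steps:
$l = 12$
$y{\left(u \right)} = - 12 u$
$h{\left(A \right)} = -6 + A \left(-1 + A\right)^{2}$ ($h{\left(A \right)} = -6 + \left(-1 + A\right)^{2} A = -6 + A \left(-1 + A\right)^{2}$)
$U = 2268$
$\sqrt{U + h{\left(y{\left(l \right)} \right)}} = \sqrt{2268 + \left(-6 + \left(-12\right) 12 \left(-1 - 144\right)^{2}\right)} = \sqrt{2268 - \left(6 + 144 \left(-1 - 144\right)^{2}\right)} = \sqrt{2268 - \left(6 + 144 \left(-145\right)^{2}\right)} = \sqrt{2268 - 3027606} = \sqrt{-3025338} = i \sqrt{3025338}$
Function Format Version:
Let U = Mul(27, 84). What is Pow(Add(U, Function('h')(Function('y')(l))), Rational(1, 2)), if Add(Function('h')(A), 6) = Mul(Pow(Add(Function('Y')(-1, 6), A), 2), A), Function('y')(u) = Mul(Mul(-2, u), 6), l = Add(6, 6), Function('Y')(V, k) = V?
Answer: Mul(I, Pow(3025338, Rational(1, 2))) ≈ Mul(1739.3, I)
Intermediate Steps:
l = 12
Function('y')(u) = Mul(-12, u)
Function('h')(A) = Add(-6, Mul(A, Pow(Add(-1, A), 2))) (Function('h')(A) = Add(-6, Mul(Pow(Add(-1, A), 2), A)) = Add(-6, Mul(A, Pow(Add(-1, A), 2))))
U = 2268
Pow(Add(U, Function('h')(Function('y')(l))), Rational(1, 2)) = Pow(Add(2268, Add(-6, Mul(Mul(-12, 12), Pow(Add(-1, Mul(-12, 12)), 2)))), Rational(1, 2)) = Pow(Add(2268, Add(-6, Mul(-144, Pow(Add(-1, -144), 2)))), Rational(1, 2)) = Pow(Add(2268, Add(-6, Mul(-144, Pow(-145, 2)))), Rational(1, 2)) = Pow(Add(2268, Add(-6, Mul(-144, 21025))), Rational(1, 2)) = Pow(Add(2268, Add(-6, -3027600)), Rational(1, 2)) = Pow(Add(2268, -3027606), Rational(1, 2)) = Pow(-3025338, Rational(1, 2)) = Mul(I, Pow(3025338, Rational(1, 2)))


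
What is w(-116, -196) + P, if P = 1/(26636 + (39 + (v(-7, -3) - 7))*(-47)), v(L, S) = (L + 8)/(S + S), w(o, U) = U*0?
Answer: 6/150839 ≈ 3.9777e-5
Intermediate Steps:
w(o, U) = 0
v(L, S) = (8 + L)/(2*S) (v(L, S) = (8 + L)/((2*S)) = (8 + L)*(1/(2*S)) = (8 + L)/(2*S))
P = 6/150839 (P = 1/(26636 + (39 + ((½)*(8 - 7)/(-3) - 7))*(-47)) = 1/(26636 + (39 + ((½)*(-⅓)*1 - 7))*(-47)) = 1/(26636 + (39 + (-⅙ - 7))*(-47)) = 1/(26636 + (39 - 43/6)*(-47)) = 1/(26636 + (191/6)*(-47)) = 1/(26636 - 8977/6) = 1/(150839/6) = 6/150839 ≈ 3.9777e-5)
w(-116, -196) + P = 0 + 6/150839 = 6/150839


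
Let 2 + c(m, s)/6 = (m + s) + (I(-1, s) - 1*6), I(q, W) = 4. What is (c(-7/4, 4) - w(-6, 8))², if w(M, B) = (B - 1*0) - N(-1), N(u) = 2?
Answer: 1089/4 ≈ 272.25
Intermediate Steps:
c(m, s) = -24 + 6*m + 6*s (c(m, s) = -12 + 6*((m + s) + (4 - 1*6)) = -12 + 6*((m + s) + (4 - 6)) = -12 + 6*((m + s) - 2) = -12 + 6*(-2 + m + s) = -12 + (-12 + 6*m + 6*s) = -24 + 6*m + 6*s)
w(M, B) = -2 + B (w(M, B) = (B - 1*0) - 1*2 = (B + 0) - 2 = B - 2 = -2 + B)
(c(-7/4, 4) - w(-6, 8))² = ((-24 + 6*(-7/4) + 6*4) - (-2 + 8))² = ((-24 + 6*(-7*¼) + 24) - 1*6)² = ((-24 + 6*(-7/4) + 24) - 6)² = ((-24 - 21/2 + 24) - 6)² = (-21/2 - 6)² = (-33/2)² = 1089/4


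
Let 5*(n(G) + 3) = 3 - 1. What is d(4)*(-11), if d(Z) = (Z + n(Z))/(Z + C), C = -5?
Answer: 77/5 ≈ 15.400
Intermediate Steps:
n(G) = -13/5 (n(G) = -3 + (3 - 1)/5 = -3 + (1/5)*2 = -3 + 2/5 = -13/5)
d(Z) = (-13/5 + Z)/(-5 + Z) (d(Z) = (Z - 13/5)/(Z - 5) = (-13/5 + Z)/(-5 + Z))
d(4)*(-11) = ((-13/5 + 4)/(-5 + 4))*(-11) = ((7/5)/(-1))*(-11) = -1*7/5*(-11) = -7/5*(-11) = 77/5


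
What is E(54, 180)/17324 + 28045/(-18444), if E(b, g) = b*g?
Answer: -76643975/79880964 ≈ -0.95948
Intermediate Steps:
E(54, 180)/17324 + 28045/(-18444) = (54*180)/17324 + 28045/(-18444) = 9720*(1/17324) + 28045*(-1/18444) = 2430/4331 - 28045/18444 = -76643975/79880964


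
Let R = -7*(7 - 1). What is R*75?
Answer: -3150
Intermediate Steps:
R = -42 (R = -7*6 = -42)
R*75 = -42*75 = -3150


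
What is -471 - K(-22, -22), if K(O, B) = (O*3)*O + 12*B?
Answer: -1659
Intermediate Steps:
K(O, B) = 3*O² + 12*B (K(O, B) = (3*O)*O + 12*B = 3*O² + 12*B)
-471 - K(-22, -22) = -471 - (3*(-22)² + 12*(-22)) = -471 - (3*484 - 264) = -471 - (1452 - 264) = -471 - 1*1188 = -471 - 1188 = -1659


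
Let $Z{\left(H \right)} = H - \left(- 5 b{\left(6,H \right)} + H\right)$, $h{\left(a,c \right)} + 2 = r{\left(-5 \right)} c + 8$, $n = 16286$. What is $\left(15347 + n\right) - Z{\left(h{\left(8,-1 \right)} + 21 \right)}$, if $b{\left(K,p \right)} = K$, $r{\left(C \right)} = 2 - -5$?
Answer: $31603$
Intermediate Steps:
$r{\left(C \right)} = 7$ ($r{\left(C \right)} = 2 + 5 = 7$)
$h{\left(a,c \right)} = 6 + 7 c$ ($h{\left(a,c \right)} = -2 + \left(7 c + 8\right) = -2 + \left(8 + 7 c\right) = 6 + 7 c$)
$Z{\left(H \right)} = 30$ ($Z{\left(H \right)} = H - \left(\left(-5\right) 6 + H\right) = H - \left(-30 + H\right) = 30$)
$\left(15347 + n\right) - Z{\left(h{\left(8,-1 \right)} + 21 \right)} = \left(15347 + 16286\right) - 30 = 31633 - 30 = 31603$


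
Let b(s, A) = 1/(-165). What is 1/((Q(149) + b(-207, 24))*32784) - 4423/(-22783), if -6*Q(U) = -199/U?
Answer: 257495651669/1325405763864 ≈ 0.19428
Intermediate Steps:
b(s, A) = -1/165
Q(U) = 199/(6*U) (Q(U) = -(-199)/(6*U) = 199/(6*U))
1/((Q(149) + b(-207, 24))*32784) - 4423/(-22783) = 1/((199/6)/149 - 1/165*32784) - 4423/(-22783) = (1/32784)/((199/6)*(1/149) - 1/165) - 4423*(-1/22783) = (1/32784)/(199/894 - 1/165) + 4423/22783 = (1/32784)/(3549/16390) + 4423/22783 = (16390/3549)*(1/32784) + 4423/22783 = 8195/58175208 + 4423/22783 = 257495651669/1325405763864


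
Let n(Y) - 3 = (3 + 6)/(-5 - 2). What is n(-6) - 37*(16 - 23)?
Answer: 1825/7 ≈ 260.71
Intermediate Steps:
n(Y) = 12/7 (n(Y) = 3 + (3 + 6)/(-5 - 2) = 3 + 9/(-7) = 3 + 9*(-⅐) = 3 - 9/7 = 12/7)
n(-6) - 37*(16 - 23) = 12/7 - 37*(16 - 23) = 12/7 - 37*(-7) = 12/7 + 259 = 1825/7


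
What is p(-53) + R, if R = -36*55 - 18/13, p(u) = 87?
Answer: -24627/13 ≈ -1894.4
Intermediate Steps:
R = -25758/13 (R = -1980 - 18*1/13 = -1980 - 18/13 = -25758/13 ≈ -1981.4)
p(-53) + R = 87 - 25758/13 = -24627/13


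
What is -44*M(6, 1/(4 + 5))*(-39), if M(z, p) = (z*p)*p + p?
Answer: 2860/9 ≈ 317.78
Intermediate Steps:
M(z, p) = p + z*p**2 (M(z, p) = (p*z)*p + p = z*p**2 + p = p + z*p**2)
-44*M(6, 1/(4 + 5))*(-39) = -44*(1 + 6/(4 + 5))/(4 + 5)*(-39) = -44*(1 + 6/9)/9*(-39) = -44*(1 + (1/9)*6)/9*(-39) = -44*(1 + 2/3)/9*(-39) = -44*5/(9*3)*(-39) = -44*5/27*(-39) = -220/27*(-39) = 2860/9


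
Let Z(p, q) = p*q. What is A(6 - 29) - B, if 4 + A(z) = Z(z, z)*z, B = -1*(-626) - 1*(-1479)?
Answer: -14276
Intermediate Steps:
B = 2105 (B = 626 + 1479 = 2105)
A(z) = -4 + z³ (A(z) = -4 + (z*z)*z = -4 + z²*z = -4 + z³)
A(6 - 29) - B = (-4 + (6 - 29)³) - 1*2105 = (-4 + (-23)³) - 2105 = (-4 - 12167) - 2105 = -12171 - 2105 = -14276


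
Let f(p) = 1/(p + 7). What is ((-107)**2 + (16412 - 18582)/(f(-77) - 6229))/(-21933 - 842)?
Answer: -4992270819/9930606025 ≈ -0.50272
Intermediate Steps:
f(p) = 1/(7 + p)
((-107)**2 + (16412 - 18582)/(f(-77) - 6229))/(-21933 - 842) = ((-107)**2 + (16412 - 18582)/(1/(7 - 77) - 6229))/(-21933 - 842) = (11449 - 2170/(1/(-70) - 6229))/(-22775) = (11449 - 2170/(-1/70 - 6229))*(-1/22775) = (11449 - 2170/(-436031/70))*(-1/22775) = (11449 - 2170*(-70/436031))*(-1/22775) = (11449 + 151900/436031)*(-1/22775) = (4992270819/436031)*(-1/22775) = -4992270819/9930606025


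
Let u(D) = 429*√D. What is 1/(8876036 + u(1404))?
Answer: 170693/1515072243841 - 99*√39/3030144487682 ≈ 1.1246e-7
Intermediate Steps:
1/(8876036 + u(1404)) = 1/(8876036 + 429*√1404) = 1/(8876036 + 429*(6*√39)) = 1/(8876036 + 2574*√39)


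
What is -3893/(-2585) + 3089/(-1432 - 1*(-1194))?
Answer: -7058531/615230 ≈ -11.473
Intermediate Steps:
-3893/(-2585) + 3089/(-1432 - 1*(-1194)) = -3893*(-1/2585) + 3089/(-1432 + 1194) = 3893/2585 + 3089/(-238) = 3893/2585 + 3089*(-1/238) = 3893/2585 - 3089/238 = -7058531/615230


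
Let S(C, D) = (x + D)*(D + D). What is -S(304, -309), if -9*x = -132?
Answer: -181898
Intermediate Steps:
x = 44/3 (x = -⅑*(-132) = 44/3 ≈ 14.667)
S(C, D) = 2*D*(44/3 + D) (S(C, D) = (44/3 + D)*(D + D) = (44/3 + D)*(2*D) = 2*D*(44/3 + D))
-S(304, -309) = -2*(-309)*(44 + 3*(-309))/3 = -2*(-309)*(44 - 927)/3 = -2*(-309)*(-883)/3 = -1*181898 = -181898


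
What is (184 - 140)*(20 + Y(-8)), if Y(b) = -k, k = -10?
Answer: 1320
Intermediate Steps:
Y(b) = 10 (Y(b) = -1*(-10) = 10)
(184 - 140)*(20 + Y(-8)) = (184 - 140)*(20 + 10) = 44*30 = 1320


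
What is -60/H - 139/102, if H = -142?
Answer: -6809/7242 ≈ -0.94021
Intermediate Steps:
-60/H - 139/102 = -60/(-142) - 139/102 = -60*(-1/142) - 139*1/102 = 30/71 - 139/102 = -6809/7242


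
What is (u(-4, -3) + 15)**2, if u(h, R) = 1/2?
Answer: 961/4 ≈ 240.25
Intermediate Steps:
u(h, R) = 1/2 (u(h, R) = 1*(1/2) = 1/2)
(u(-4, -3) + 15)**2 = (1/2 + 15)**2 = (31/2)**2 = 961/4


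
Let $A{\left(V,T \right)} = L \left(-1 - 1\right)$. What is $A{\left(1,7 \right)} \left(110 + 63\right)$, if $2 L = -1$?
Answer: $173$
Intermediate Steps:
$L = - \frac{1}{2}$ ($L = \frac{1}{2} \left(-1\right) = - \frac{1}{2} \approx -0.5$)
$A{\left(V,T \right)} = 1$ ($A{\left(V,T \right)} = - \frac{-1 - 1}{2} = \left(- \frac{1}{2}\right) \left(-2\right) = 1$)
$A{\left(1,7 \right)} \left(110 + 63\right) = 1 \left(110 + 63\right) = 1 \cdot 173 = 173$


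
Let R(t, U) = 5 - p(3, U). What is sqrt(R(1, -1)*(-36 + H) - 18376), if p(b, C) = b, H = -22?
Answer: 2*I*sqrt(4623) ≈ 135.99*I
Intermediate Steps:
R(t, U) = 2 (R(t, U) = 5 - 1*3 = 5 - 3 = 2)
sqrt(R(1, -1)*(-36 + H) - 18376) = sqrt(2*(-36 - 22) - 18376) = sqrt(2*(-58) - 18376) = sqrt(-116 - 18376) = sqrt(-18492) = 2*I*sqrt(4623)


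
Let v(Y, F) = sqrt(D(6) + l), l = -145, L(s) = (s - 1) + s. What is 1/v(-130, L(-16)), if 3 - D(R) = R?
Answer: -I*sqrt(37)/74 ≈ -0.082199*I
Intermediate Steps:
L(s) = -1 + 2*s (L(s) = (-1 + s) + s = -1 + 2*s)
D(R) = 3 - R
v(Y, F) = 2*I*sqrt(37) (v(Y, F) = sqrt((3 - 1*6) - 145) = sqrt((3 - 6) - 145) = sqrt(-3 - 145) = sqrt(-148) = 2*I*sqrt(37))
1/v(-130, L(-16)) = 1/(2*I*sqrt(37)) = -I*sqrt(37)/74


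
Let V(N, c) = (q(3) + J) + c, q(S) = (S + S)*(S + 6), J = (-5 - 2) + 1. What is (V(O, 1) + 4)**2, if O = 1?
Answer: 2809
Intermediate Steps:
J = -6 (J = -7 + 1 = -6)
q(S) = 2*S*(6 + S) (q(S) = (2*S)*(6 + S) = 2*S*(6 + S))
V(N, c) = 48 + c (V(N, c) = (2*3*(6 + 3) - 6) + c = (2*3*9 - 6) + c = (54 - 6) + c = 48 + c)
(V(O, 1) + 4)**2 = ((48 + 1) + 4)**2 = (49 + 4)**2 = 53**2 = 2809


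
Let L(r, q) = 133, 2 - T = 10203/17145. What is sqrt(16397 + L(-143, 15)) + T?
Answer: 8029/5715 + sqrt(16530) ≈ 129.97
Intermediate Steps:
T = 8029/5715 (T = 2 - 10203/17145 = 2 - 1*3401/5715 = 2 - 3401/5715 = 8029/5715 ≈ 1.4049)
sqrt(16397 + L(-143, 15)) + T = sqrt(16397 + 133) + 8029/5715 = sqrt(16530) + 8029/5715 = 8029/5715 + sqrt(16530)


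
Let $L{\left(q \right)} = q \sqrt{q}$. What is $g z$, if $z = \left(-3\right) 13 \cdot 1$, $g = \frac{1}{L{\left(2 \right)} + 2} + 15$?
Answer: $- \frac{1131}{2} - \frac{39 \sqrt{2}}{2} \approx -593.08$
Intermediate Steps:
$L{\left(q \right)} = q^{\frac{3}{2}}$
$g = 15 + \frac{1}{2 + 2 \sqrt{2}}$ ($g = \frac{1}{2^{\frac{3}{2}} + 2} + 15 = \frac{1}{2 \sqrt{2} + 2} + 15 = \frac{1}{2 + 2 \sqrt{2}} + 15 = 15 + \frac{1}{2 + 2 \sqrt{2}} \approx 15.207$)
$z = -39$ ($z = \left(-39\right) 1 = -39$)
$g z = \left(\frac{29}{2} + \frac{\sqrt{2}}{2}\right) \left(-39\right) = - \frac{1131}{2} - \frac{39 \sqrt{2}}{2}$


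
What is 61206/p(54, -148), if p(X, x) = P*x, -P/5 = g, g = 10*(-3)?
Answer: -10201/3700 ≈ -2.7570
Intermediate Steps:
g = -30
P = 150 (P = -5*(-30) = 150)
p(X, x) = 150*x
61206/p(54, -148) = 61206/((150*(-148))) = 61206/(-22200) = 61206*(-1/22200) = -10201/3700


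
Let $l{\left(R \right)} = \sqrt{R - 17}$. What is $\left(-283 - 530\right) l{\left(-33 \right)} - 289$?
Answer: $-289 - 4065 i \sqrt{2} \approx -289.0 - 5748.8 i$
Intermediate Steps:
$l{\left(R \right)} = \sqrt{-17 + R}$
$\left(-283 - 530\right) l{\left(-33 \right)} - 289 = \left(-283 - 530\right) \sqrt{-17 - 33} - 289 = \left(-283 - 530\right) \sqrt{-50} - 289 = - 813 \cdot 5 i \sqrt{2} - 289 = - 4065 i \sqrt{2} - 289 = -289 - 4065 i \sqrt{2}$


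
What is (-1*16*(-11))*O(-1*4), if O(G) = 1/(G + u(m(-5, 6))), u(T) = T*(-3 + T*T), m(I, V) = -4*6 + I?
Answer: -88/12153 ≈ -0.0072410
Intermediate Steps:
m(I, V) = -24 + I
u(T) = T*(-3 + T²)
O(G) = 1/(-24302 + G) (O(G) = 1/(G + (-24 - 5)*(-3 + (-24 - 5)²)) = 1/(G - 29*(-3 + (-29)²)) = 1/(G - 29*(-3 + 841)) = 1/(G - 29*838) = 1/(G - 24302) = 1/(-24302 + G))
(-1*16*(-11))*O(-1*4) = (-1*16*(-11))/(-24302 - 1*4) = (-16*(-11))/(-24302 - 4) = 176/(-24306) = 176*(-1/24306) = -88/12153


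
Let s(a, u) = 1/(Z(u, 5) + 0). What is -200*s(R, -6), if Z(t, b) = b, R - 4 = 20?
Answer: -40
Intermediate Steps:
R = 24 (R = 4 + 20 = 24)
s(a, u) = 1/5 (s(a, u) = 1/(5 + 0) = 1/5)
-200*s(R, -6) = -200*1/5 = -40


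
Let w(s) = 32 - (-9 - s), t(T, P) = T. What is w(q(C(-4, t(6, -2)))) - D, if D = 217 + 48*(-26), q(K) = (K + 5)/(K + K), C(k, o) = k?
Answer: 8575/8 ≈ 1071.9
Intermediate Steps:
q(K) = (5 + K)/(2*K) (q(K) = (5 + K)/((2*K)) = (5 + K)*(1/(2*K)) = (5 + K)/(2*K))
w(s) = 41 + s (w(s) = 32 + (9 + s) = 41 + s)
D = -1031 (D = 217 - 1248 = -1031)
w(q(C(-4, t(6, -2)))) - D = (41 + (½)*(5 - 4)/(-4)) - 1*(-1031) = (41 + (½)*(-¼)*1) + 1031 = (41 - ⅛) + 1031 = 327/8 + 1031 = 8575/8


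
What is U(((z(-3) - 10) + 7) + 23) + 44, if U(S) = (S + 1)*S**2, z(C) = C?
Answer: 5246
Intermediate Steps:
U(S) = S**2*(1 + S) (U(S) = (1 + S)*S**2 = S**2*(1 + S))
U(((z(-3) - 10) + 7) + 23) + 44 = (((-3 - 10) + 7) + 23)**2*(1 + (((-3 - 10) + 7) + 23)) + 44 = ((-13 + 7) + 23)**2*(1 + ((-13 + 7) + 23)) + 44 = (-6 + 23)**2*(1 + (-6 + 23)) + 44 = 17**2*(1 + 17) + 44 = 289*18 + 44 = 5202 + 44 = 5246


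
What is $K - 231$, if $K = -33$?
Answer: $-264$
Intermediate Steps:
$K - 231 = -33 - 231 = -264$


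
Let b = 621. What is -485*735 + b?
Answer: -355854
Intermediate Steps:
-485*735 + b = -485*735 + 621 = -356475 + 621 = -355854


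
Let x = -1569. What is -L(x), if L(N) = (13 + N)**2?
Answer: -2421136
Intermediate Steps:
-L(x) = -(13 - 1569)**2 = -1*(-1556)**2 = -1*2421136 = -2421136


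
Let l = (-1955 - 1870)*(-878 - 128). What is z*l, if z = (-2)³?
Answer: -30783600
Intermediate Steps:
z = -8
l = 3847950 (l = -3825*(-1006) = 3847950)
z*l = -8*3847950 = -30783600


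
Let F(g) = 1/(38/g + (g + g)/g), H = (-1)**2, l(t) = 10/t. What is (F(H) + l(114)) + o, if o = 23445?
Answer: 53454857/2280 ≈ 23445.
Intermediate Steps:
H = 1
F(g) = 1/(2 + 38/g) (F(g) = 1/(38/g + (2*g)/g) = 1/(38/g + 2) = 1/(2 + 38/g))
(F(H) + l(114)) + o = ((1/2)*1/(19 + 1) + 10/114) + 23445 = ((1/2)*1/20 + 10*(1/114)) + 23445 = ((1/2)*1*(1/20) + 5/57) + 23445 = (1/40 + 5/57) + 23445 = 257/2280 + 23445 = 53454857/2280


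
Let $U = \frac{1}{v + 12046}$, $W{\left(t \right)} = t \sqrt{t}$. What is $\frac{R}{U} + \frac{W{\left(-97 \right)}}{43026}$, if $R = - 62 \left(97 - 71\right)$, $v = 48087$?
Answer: $-96934396 - \frac{97 i \sqrt{97}}{43026} \approx -9.6934 \cdot 10^{7} - 0.022204 i$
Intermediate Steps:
$W{\left(t \right)} = t^{\frac{3}{2}}$
$R = -1612$ ($R = \left(-62\right) 26 = -1612$)
$U = \frac{1}{60133}$ ($U = \frac{1}{48087 + 12046} = \frac{1}{60133} \approx 1.663 \cdot 10^{-5}$)
$\frac{R}{U} + \frac{W{\left(-97 \right)}}{43026} = - 1612 \frac{1}{\frac{1}{60133}} + \frac{\left(-97\right)^{\frac{3}{2}}}{43026} = \left(-1612\right) 60133 + - 97 i \sqrt{97} \cdot \frac{1}{43026} = -96934396 - \frac{97 i \sqrt{97}}{43026}$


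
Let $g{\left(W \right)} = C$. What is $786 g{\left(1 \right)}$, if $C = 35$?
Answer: $27510$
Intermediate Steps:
$g{\left(W \right)} = 35$
$786 g{\left(1 \right)} = 786 \cdot 35 = 27510$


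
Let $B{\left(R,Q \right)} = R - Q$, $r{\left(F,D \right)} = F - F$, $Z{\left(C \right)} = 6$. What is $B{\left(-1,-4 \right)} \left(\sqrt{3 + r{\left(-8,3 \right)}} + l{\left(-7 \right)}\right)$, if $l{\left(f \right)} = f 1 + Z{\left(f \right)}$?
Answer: $-3 + 3 \sqrt{3} \approx 2.1962$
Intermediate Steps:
$r{\left(F,D \right)} = 0$
$l{\left(f \right)} = 6 + f$ ($l{\left(f \right)} = f 1 + 6 = f + 6 = 6 + f$)
$B{\left(-1,-4 \right)} \left(\sqrt{3 + r{\left(-8,3 \right)}} + l{\left(-7 \right)}\right) = \left(-1 - -4\right) \left(\sqrt{3 + 0} + \left(6 - 7\right)\right) = \left(-1 + 4\right) \left(\sqrt{3} - 1\right) = 3 \left(-1 + \sqrt{3}\right) = -3 + 3 \sqrt{3}$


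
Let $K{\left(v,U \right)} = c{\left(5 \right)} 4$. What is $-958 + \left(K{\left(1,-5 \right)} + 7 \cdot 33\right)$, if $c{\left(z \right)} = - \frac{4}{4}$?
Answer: $-731$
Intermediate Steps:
$c{\left(z \right)} = -1$ ($c{\left(z \right)} = \left(-4\right) \frac{1}{4} = -1$)
$K{\left(v,U \right)} = -4$ ($K{\left(v,U \right)} = \left(-1\right) 4 = -4$)
$-958 + \left(K{\left(1,-5 \right)} + 7 \cdot 33\right) = -958 + \left(-4 + 7 \cdot 33\right) = -958 + \left(-4 + 231\right) = -958 + 227 = -731$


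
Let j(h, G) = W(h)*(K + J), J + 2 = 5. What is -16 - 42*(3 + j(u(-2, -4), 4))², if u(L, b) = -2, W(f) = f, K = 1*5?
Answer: -7114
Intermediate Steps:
J = 3 (J = -2 + 5 = 3)
K = 5
j(h, G) = 8*h (j(h, G) = h*(5 + 3) = h*8 = 8*h)
-16 - 42*(3 + j(u(-2, -4), 4))² = -16 - 42*(3 + 8*(-2))² = -16 - 42*(3 - 16)² = -16 - 42*(-13)² = -16 - 42*169 = -16 - 7098 = -7114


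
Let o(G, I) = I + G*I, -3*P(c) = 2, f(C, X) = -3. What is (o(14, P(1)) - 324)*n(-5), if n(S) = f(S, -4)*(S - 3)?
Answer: -8016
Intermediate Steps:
P(c) = -⅔ (P(c) = -⅓*2 = -⅔)
n(S) = 9 - 3*S (n(S) = -3*(S - 3) = -3*(-3 + S) = 9 - 3*S)
(o(14, P(1)) - 324)*n(-5) = (-2*(1 + 14)/3 - 324)*(9 - 3*(-5)) = (-⅔*15 - 324)*(9 + 15) = (-10 - 324)*24 = -334*24 = -8016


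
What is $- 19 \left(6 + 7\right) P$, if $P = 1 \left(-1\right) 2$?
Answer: $494$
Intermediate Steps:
$P = -2$ ($P = \left(-1\right) 2 = -2$)
$- 19 \left(6 + 7\right) P = - 19 \left(6 + 7\right) \left(-2\right) = \left(-19\right) 13 \left(-2\right) = \left(-247\right) \left(-2\right) = 494$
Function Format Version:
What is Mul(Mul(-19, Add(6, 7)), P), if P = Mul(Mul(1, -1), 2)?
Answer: 494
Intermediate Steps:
P = -2 (P = Mul(-1, 2) = -2)
Mul(Mul(-19, Add(6, 7)), P) = Mul(Mul(-19, Add(6, 7)), -2) = Mul(Mul(-19, 13), -2) = Mul(-247, -2) = 494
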